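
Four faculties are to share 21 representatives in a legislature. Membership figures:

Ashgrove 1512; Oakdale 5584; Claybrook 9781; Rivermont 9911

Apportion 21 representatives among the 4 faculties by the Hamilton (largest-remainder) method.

Ashgrove 1; Oakdale 4; Claybrook 8; Rivermont 8

Standard divisor: 26788 ÷ 21 ≈ 1275.619.
Standard quotas: Ashgrove 1.1853, Oakdale 4.3775, Claybrook 7.6676, Rivermont 7.7696.
Lower quotas: Ashgrove 1, Oakdale 4, Claybrook 7, Rivermont 7 (sum 19, leaving 2 seats).
Remainders in descending order: Rivermont 0.7696, Claybrook 0.6676, Oakdale 0.3775, Ashgrove 0.1853.
Largest remainders: Rivermont, Claybrook receive the extra seats.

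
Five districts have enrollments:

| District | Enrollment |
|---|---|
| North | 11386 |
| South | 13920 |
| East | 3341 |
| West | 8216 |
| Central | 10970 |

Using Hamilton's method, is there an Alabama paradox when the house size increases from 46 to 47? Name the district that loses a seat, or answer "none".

At 46 seats: North 11, South 13, East 3, West 8, Central 11.
At 47 seats: North 11, South 14, East 3, West 8, Central 11.
No district's allocation decreased.

none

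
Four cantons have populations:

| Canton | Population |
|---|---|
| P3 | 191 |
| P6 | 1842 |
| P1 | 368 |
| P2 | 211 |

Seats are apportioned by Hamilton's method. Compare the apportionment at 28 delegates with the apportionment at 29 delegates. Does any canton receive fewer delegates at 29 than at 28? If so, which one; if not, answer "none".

At 28 seats: P3 2, P6 20, P1 4, P2 2.
At 29 seats: P3 2, P6 21, P1 4, P2 2.
No canton's allocation decreased.

none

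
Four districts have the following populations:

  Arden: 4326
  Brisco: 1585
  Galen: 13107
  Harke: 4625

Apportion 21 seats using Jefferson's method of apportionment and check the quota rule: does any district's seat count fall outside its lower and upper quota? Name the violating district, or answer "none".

none

Standard quotas: Arden 3.842, Brisco 1.408, Galen 11.642, Harke 4.108.
Jefferson allocation: Arden 4, Brisco 1, Galen 12, Harke 4.
Every allocation lies between the lower and upper quota.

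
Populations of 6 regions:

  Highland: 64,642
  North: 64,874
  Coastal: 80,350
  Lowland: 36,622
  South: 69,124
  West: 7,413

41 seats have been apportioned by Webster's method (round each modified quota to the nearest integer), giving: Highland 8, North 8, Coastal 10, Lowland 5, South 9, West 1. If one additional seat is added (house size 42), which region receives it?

Coastal

Priority for the next seat is population ÷ (current seats + 0.5).
Priorities: Highland 7604.941, North 7632.235, Coastal 7652.381, Lowland 6658.545, South 7276.211, West 4942.000.
Highest priority: Coastal.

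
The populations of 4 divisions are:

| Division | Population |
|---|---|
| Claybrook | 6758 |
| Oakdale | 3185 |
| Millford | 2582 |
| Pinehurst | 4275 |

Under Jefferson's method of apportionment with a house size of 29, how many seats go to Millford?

4

Standard divisor 16800/29 ≈ 579.31; standard quotas: Claybrook 11.666, Oakdale 5.498, Millford 4.457, Pinehurst 7.379.
Rounding down gives 11, 5, 4, 7 = 27 seats, so the divisor must be adjusted.
With modified divisor 533: modified quotas Claybrook 12.679, Oakdale 5.976, Millford 4.844, Pinehurst 8.021.
Rounding down: Claybrook 12, Oakdale 5, Millford 4, Pinehurst 8 (total 29).
Millford receives 4.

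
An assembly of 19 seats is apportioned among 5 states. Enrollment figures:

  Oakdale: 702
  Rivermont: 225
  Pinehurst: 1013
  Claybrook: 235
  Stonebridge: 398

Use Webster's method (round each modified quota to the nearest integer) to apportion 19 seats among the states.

Oakdale: 5, Rivermont: 2, Pinehurst: 7, Claybrook: 2, Stonebridge: 3

Standard divisor 2573/19 ≈ 135.421; standard quotas: Oakdale 5.184, Rivermont 1.661, Pinehurst 7.480, Claybrook 1.735, Stonebridge 2.939.
Rounding to the nearest integer gives Oakdale 5, Rivermont 2, Pinehurst 7, Claybrook 2, Stonebridge 3 — total 19, matching the house size, so no adjustment is needed.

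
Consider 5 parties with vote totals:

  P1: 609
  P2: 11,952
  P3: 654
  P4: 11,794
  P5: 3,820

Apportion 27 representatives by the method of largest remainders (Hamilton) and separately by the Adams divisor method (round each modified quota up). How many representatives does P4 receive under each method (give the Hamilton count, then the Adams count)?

Hamilton: P1 0, P2 11, P3 1, P4 11, P5 4.
Adams: P1 1, P2 11, P3 1, P4 10, P5 4.
P4 gets 11 under Hamilton and 10 under Adams.

11 and 10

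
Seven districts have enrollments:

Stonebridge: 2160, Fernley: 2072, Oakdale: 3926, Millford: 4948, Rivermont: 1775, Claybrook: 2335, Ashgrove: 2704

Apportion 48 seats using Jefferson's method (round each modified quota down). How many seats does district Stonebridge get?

5

Standard divisor 19920/48 ≈ 415; standard quotas: Stonebridge 5.205, Fernley 4.993, Oakdale 9.460, Millford 11.923, Rivermont 4.277, Claybrook 5.627, Ashgrove 6.516.
Rounding down gives 5, 4, 9, 11, 4, 5, 6 = 44 seats, so the divisor must be adjusted.
With modified divisor 387.7: modified quotas Stonebridge 5.571, Fernley 5.344, Oakdale 10.126, Millford 12.762, Rivermont 4.578, Claybrook 6.023, Ashgrove 6.974.
Rounding down: Stonebridge 5, Fernley 5, Oakdale 10, Millford 12, Rivermont 4, Claybrook 6, Ashgrove 6 (total 48).
Stonebridge receives 5.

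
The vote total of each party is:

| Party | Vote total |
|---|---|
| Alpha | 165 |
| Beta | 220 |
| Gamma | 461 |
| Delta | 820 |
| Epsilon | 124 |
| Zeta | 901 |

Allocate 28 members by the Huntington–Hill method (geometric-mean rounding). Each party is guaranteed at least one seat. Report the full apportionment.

Alpha 2, Beta 2, Gamma 5, Delta 9, Epsilon 1, Zeta 9

With divisor 96: modified quotas Alpha 1.719, Beta 2.292, Gamma 4.802, Delta 8.542, Epsilon 1.292, Zeta 9.385.
Geometric-mean thresholds: Alpha √(1·2)=1.414, Beta √(2·3)=2.449, Gamma √(4·5)=4.472, Delta √(8·9)=8.485, Epsilon √(1·2)=1.414, Zeta √(9·10)=9.487.
Each quota rounded against its threshold gives Alpha 2, Beta 2, Gamma 5, Delta 9, Epsilon 1, Zeta 9 (total 28).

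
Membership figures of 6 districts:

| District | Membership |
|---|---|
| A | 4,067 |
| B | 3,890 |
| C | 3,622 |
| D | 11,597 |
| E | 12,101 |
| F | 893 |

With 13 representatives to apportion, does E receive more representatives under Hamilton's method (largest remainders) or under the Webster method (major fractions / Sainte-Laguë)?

Hamilton: A 2, B 2, C 1, D 4, E 4, F 0.
Webster: A 2, B 1, C 1, D 4, E 5, F 0.
E gets 4 under Hamilton and 5 under Webster.

Webster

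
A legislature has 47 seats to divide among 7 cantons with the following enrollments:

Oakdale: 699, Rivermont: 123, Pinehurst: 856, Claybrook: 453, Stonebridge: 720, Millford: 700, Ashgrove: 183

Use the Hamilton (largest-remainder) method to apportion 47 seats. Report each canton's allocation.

Oakdale 9; Rivermont 1; Pinehurst 11; Claybrook 6; Stonebridge 9; Millford 9; Ashgrove 2

Standard divisor: 3734 ÷ 47 ≈ 79.447.
Standard quotas: Oakdale 8.798, Rivermont 1.548, Pinehurst 10.775, Claybrook 5.702, Stonebridge 9.063, Millford 8.811, Ashgrove 2.303.
Lower quotas: Oakdale 8, Rivermont 1, Pinehurst 10, Claybrook 5, Stonebridge 9, Millford 8, Ashgrove 2 (sum 43, leaving 4 seats).
Remainders in descending order: Millford 0.811, Oakdale 0.798, Pinehurst 0.775, Claybrook 0.702, Rivermont 0.548, Ashgrove 0.303, Stonebridge 0.063.
Largest remainders: Millford, Oakdale, Pinehurst, Claybrook receive the extra seats.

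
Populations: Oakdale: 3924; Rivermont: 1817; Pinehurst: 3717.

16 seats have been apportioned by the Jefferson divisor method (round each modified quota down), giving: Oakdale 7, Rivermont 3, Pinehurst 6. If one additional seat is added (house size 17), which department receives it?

Pinehurst

Priority for the next seat is population ÷ (current seats + 1).
Priorities: Oakdale 490.500, Rivermont 454.250, Pinehurst 531.000.
Highest priority: Pinehurst.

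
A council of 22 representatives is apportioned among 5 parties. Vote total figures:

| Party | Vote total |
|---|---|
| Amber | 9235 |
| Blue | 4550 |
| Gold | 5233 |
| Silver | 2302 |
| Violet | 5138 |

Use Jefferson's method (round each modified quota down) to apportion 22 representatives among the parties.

Standard divisor 26458/22 ≈ 1202.636; standard quotas: Amber 7.679, Blue 3.783, Gold 4.351, Silver 1.914, Violet 4.272.
Rounding down gives 7, 3, 4, 1, 4 = 19 seats, so the divisor must be adjusted.
With modified divisor 1100: modified quotas Amber 8.395, Blue 4.136, Gold 4.757, Silver 2.093, Violet 4.671.
Rounding down: Amber 8, Blue 4, Gold 4, Silver 2, Violet 4 (total 22).

Amber 8, Blue 4, Gold 4, Silver 2, Violet 4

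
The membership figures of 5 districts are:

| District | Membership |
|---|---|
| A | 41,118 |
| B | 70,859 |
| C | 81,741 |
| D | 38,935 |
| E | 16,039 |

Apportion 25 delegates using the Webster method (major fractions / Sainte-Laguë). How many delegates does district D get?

4

Standard divisor 248692/25 ≈ 9947.68; standard quotas: A 4.133, B 7.123, C 8.217, D 3.914, E 1.612.
Rounding to the nearest integer gives A 4, B 7, C 8, D 4, E 2 — total 25, matching the house size, so no adjustment is needed.
D receives 4.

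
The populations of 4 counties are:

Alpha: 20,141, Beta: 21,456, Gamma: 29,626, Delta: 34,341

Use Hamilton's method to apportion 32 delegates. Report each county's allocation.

Alpha 6; Beta 7; Gamma 9; Delta 10

The standard divisor is 105564/32 ≈ 3298.875.
Standard quotas: Alpha 6.1054, Beta 6.5040, Gamma 8.9806, Delta 10.4099.
Lower quotas: Alpha 6, Beta 6, Gamma 8, Delta 10 (sum 30, leaving 2 seats).
Remainders in descending order: Gamma 0.9806, Beta 0.5040, Delta 0.4099, Alpha 0.1054.
Largest remainders: Gamma, Beta receive the extra seats.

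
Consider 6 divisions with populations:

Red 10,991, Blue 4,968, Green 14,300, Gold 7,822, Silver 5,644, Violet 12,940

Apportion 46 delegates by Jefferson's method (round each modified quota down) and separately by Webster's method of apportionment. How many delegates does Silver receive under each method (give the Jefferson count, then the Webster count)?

4 and 5

Jefferson: Red 9, Blue 4, Green 12, Gold 6, Silver 4, Violet 11.
Webster: Red 9, Blue 4, Green 12, Gold 6, Silver 5, Violet 10.
Silver gets 4 under Jefferson and 5 under Webster.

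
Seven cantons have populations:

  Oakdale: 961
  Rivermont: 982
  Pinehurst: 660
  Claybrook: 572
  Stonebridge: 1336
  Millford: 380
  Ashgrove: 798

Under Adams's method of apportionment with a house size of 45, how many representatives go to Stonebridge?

10

Standard divisor 5689/45 ≈ 126.422; standard quotas: Oakdale 7.602, Rivermont 7.768, Pinehurst 5.221, Claybrook 4.525, Stonebridge 10.568, Millford 3.006, Ashgrove 6.312.
Rounding up gives 8, 8, 6, 5, 11, 4, 7 = 49 seats, so the divisor must be adjusted.
With modified divisor 135: modified quotas Oakdale 7.119, Rivermont 7.274, Pinehurst 4.889, Claybrook 4.237, Stonebridge 9.896, Millford 2.815, Ashgrove 5.911.
Rounding up: Oakdale 8, Rivermont 8, Pinehurst 5, Claybrook 5, Stonebridge 10, Millford 3, Ashgrove 6 (total 45).
Stonebridge receives 10.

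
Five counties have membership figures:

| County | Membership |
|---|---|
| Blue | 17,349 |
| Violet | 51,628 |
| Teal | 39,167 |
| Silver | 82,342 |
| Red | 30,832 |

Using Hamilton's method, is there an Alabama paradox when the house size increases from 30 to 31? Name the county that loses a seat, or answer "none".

Blue

At 30 seats: Blue 3, Violet 7, Teal 5, Silver 11, Red 4.
At 31 seats: Blue 2, Violet 7, Teal 6, Silver 12, Red 4.
Blue drops from 3 to 2.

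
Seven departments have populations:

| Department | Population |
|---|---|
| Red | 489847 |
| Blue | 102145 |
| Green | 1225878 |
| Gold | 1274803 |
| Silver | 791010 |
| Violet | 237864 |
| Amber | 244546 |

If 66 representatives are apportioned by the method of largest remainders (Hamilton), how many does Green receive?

18

The standard divisor is 4366093/66 ≈ 66152.924.
Standard quotas: Red 7.4048, Blue 1.5441, Green 18.5310, Gold 19.2705, Silver 11.9573, Violet 3.5957, Amber 3.6967.
Lower quotas: Red 7, Blue 1, Green 18, Gold 19, Silver 11, Violet 3, Amber 3 (sum 62, leaving 4 seats).
Remainders in descending order: Silver 0.9573, Amber 0.6967, Violet 0.5957, Blue 0.5441, Green 0.5310, Red 0.4048, Gold 0.2705.
The surplus seats go to Silver, Amber, Violet, Blue.
Green receives 18.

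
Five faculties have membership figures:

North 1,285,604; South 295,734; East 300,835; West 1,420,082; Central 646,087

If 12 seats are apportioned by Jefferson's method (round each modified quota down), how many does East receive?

1

Standard divisor 3948342/12 ≈ 329028.5; standard quotas: North 3.907, South 0.899, East 0.914, West 4.316, Central 1.964.
Rounding down gives 3, 0, 0, 4, 1 = 8 seats, so the divisor must be adjusted.
With modified divisor 289900: modified quotas North 4.435, South 1.020, East 1.038, West 4.899, Central 2.229.
Rounding down: North 4, South 1, East 1, West 4, Central 2 (total 12).
East receives 1.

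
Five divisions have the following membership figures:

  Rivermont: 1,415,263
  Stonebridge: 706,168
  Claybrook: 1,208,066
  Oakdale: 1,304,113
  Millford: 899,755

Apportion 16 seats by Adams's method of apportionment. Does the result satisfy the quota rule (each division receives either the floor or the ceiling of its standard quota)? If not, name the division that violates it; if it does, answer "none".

none

Standard quotas: Rivermont 4.092, Stonebridge 2.042, Claybrook 3.493, Oakdale 3.771, Millford 2.602.
Adams allocation: Rivermont 4, Stonebridge 2, Claybrook 3, Oakdale 4, Millford 3.
Every allocation lies between the lower and upper quota.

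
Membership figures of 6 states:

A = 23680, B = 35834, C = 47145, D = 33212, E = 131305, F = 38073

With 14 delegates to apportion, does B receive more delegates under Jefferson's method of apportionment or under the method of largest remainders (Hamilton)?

Hamilton

Jefferson: A 1, B 1, C 2, D 1, E 7, F 2.
Hamilton: A 1, B 2, C 2, D 1, E 6, F 2.
B gets 1 under Jefferson and 2 under Hamilton.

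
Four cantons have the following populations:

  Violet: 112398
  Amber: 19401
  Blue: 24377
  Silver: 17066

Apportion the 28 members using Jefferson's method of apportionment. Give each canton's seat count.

Violet 19, Amber 3, Blue 4, Silver 2

Standard divisor 173242/28 ≈ 6187.214; standard quotas: Violet 18.166, Amber 3.136, Blue 3.940, Silver 2.758.
Rounding down gives 18, 3, 3, 2 = 26 seats, so the divisor must be adjusted.
With modified divisor 5800: modified quotas Violet 19.379, Amber 3.345, Blue 4.203, Silver 2.942.
Rounding down: Violet 19, Amber 3, Blue 4, Silver 2 (total 28).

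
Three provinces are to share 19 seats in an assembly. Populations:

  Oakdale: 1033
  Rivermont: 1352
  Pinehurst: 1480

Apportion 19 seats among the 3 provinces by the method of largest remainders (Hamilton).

Oakdale=5, Rivermont=7, Pinehurst=7

Standard divisor: 3865 ÷ 19 ≈ 203.421.
Standard quotas: Oakdale 5.078, Rivermont 6.646, Pinehurst 7.276.
Lower quotas: Oakdale 5, Rivermont 6, Pinehurst 7 (sum 18, leaving 1 seat).
Remainders in descending order: Rivermont 0.646, Pinehurst 0.276, Oakdale 0.078.
Largest remainder: Rivermont receives the extra seat.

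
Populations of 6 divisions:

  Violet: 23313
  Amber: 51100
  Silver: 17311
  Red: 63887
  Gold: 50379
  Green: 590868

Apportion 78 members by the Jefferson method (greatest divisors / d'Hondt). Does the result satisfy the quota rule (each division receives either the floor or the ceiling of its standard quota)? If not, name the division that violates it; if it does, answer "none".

Green

Standard quotas: Violet 2.282, Amber 5.002, Silver 1.694, Red 6.254, Gold 4.931, Green 57.837.
Jefferson allocation: Violet 2, Amber 5, Silver 1, Red 6, Gold 5, Green 59.
Green has quota 57.837 (lower 57, upper 58) but receives 59 — outside the quota interval.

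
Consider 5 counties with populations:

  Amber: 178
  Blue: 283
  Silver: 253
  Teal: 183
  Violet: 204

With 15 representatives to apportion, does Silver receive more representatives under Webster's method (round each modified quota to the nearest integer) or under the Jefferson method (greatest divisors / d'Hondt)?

Jefferson

Webster: Amber 2, Blue 4, Silver 3, Teal 3, Violet 3.
Jefferson: Amber 2, Blue 4, Silver 4, Teal 2, Violet 3.
Silver gets 3 under Webster and 4 under Jefferson.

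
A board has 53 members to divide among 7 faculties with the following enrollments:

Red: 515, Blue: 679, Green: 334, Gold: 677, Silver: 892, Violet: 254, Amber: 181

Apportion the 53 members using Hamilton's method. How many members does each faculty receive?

The standard divisor is 3532/53 ≈ 66.642.
Standard quotas: Red 7.728, Blue 10.189, Green 5.012, Gold 10.159, Silver 13.385, Violet 3.811, Amber 2.716.
Lower quotas: Red 7, Blue 10, Green 5, Gold 10, Silver 13, Violet 3, Amber 2 (sum 50, leaving 3 seats).
Remainders in descending order: Violet 0.811, Red 0.728, Amber 0.716, Silver 0.385, Blue 0.189, Gold 0.159, Green 0.012.
Largest remainders: Violet, Red, Amber receive the extra seats.

Red 8; Blue 10; Green 5; Gold 10; Silver 13; Violet 4; Amber 3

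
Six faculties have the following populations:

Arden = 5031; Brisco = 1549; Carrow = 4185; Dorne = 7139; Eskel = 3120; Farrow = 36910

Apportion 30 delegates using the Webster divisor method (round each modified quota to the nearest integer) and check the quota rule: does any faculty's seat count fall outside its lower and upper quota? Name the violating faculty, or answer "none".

Standard quotas: Arden 2.605, Brisco 0.802, Carrow 2.167, Dorne 3.697, Eskel 1.616, Farrow 19.113.
Webster allocation: Arden 3, Brisco 1, Carrow 2, Dorne 4, Eskel 2, Farrow 18.
Farrow has quota 19.113 (lower 19, upper 20) but receives 18 — outside the quota interval.

Farrow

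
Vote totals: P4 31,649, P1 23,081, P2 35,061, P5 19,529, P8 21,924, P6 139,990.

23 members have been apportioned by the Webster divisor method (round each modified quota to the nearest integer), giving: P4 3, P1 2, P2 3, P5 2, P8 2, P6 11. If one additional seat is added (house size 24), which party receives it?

P6

Priority for the next seat is population ÷ (current seats + 0.5).
Priorities: P4 9042.571, P1 9232.400, P2 10017.429, P5 7811.600, P8 8769.600, P6 12173.043.
Highest priority: P6.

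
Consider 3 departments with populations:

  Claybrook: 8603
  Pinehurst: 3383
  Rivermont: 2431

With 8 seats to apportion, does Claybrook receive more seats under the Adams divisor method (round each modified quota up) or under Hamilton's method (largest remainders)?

Hamilton

Adams: Claybrook 4, Pinehurst 2, Rivermont 2.
Hamilton: Claybrook 5, Pinehurst 2, Rivermont 1.
Claybrook gets 4 under Adams and 5 under Hamilton.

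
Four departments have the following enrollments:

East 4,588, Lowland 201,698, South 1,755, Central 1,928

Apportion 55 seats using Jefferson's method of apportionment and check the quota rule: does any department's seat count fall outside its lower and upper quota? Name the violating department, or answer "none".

Lowland

Standard quotas: East 1.202, Lowland 52.833, South 0.460, Central 0.505.
Jefferson allocation: East 1, Lowland 54, South 0, Central 0.
Lowland has quota 52.833 (lower 52, upper 53) but receives 54 — outside the quota interval.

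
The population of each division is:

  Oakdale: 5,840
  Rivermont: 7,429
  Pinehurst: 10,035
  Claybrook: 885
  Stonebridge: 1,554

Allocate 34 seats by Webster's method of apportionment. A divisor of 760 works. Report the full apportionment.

With modified divisor 760: modified quotas Oakdale 7.684, Rivermont 9.775, Pinehurst 13.204, Claybrook 1.164, Stonebridge 2.045.
Rounding to the nearest integer: Oakdale 8, Rivermont 10, Pinehurst 13, Claybrook 1, Stonebridge 2 (total 34).

Oakdale 8, Rivermont 10, Pinehurst 13, Claybrook 1, Stonebridge 2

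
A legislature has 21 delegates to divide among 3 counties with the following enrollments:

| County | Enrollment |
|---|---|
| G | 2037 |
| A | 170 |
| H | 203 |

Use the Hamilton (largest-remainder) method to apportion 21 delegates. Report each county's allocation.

Standard divisor: 2410 ÷ 21 ≈ 114.762.
Standard quotas: G 17.750, A 1.481, H 1.769.
Lower quotas: G 17, A 1, H 1 (sum 19, leaving 2 seats).
Remainders in descending order: H 0.769, G 0.750, A 0.481.
Largest remainders: H, G receive the extra seats.

G=18, A=1, H=2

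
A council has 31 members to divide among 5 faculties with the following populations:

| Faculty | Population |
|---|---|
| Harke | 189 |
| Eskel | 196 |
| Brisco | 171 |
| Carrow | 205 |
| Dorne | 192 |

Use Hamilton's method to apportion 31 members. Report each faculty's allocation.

The standard divisor is 953/31 ≈ 30.742.
Standard quotas: Harke 6.148, Eskel 6.376, Brisco 5.562, Carrow 6.668, Dorne 6.246.
Lower quotas: Harke 6, Eskel 6, Brisco 5, Carrow 6, Dorne 6 (sum 29, leaving 2 seats).
Remainders in descending order: Carrow 0.668, Brisco 0.562, Eskel 0.376, Dorne 0.246, Harke 0.148.
The surplus seats go to Carrow, Brisco.

Harke 6, Eskel 6, Brisco 6, Carrow 7, Dorne 6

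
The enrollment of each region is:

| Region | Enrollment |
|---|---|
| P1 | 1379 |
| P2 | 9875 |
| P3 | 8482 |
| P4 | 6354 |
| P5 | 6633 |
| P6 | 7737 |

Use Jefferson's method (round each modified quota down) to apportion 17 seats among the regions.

Standard divisor 40460/17 ≈ 2380; standard quotas: P1 0.579, P2 4.149, P3 3.564, P4 2.670, P5 2.787, P6 3.251.
Rounding down gives 0, 4, 3, 2, 2, 3 = 14 seats, so the divisor must be adjusted.
With modified divisor 2000: modified quotas P1 0.690, P2 4.938, P3 4.241, P4 3.177, P5 3.317, P6 3.869.
Rounding down: P1 0, P2 4, P3 4, P4 3, P5 3, P6 3 (total 17).

P1 0; P2 4; P3 4; P4 3; P5 3; P6 3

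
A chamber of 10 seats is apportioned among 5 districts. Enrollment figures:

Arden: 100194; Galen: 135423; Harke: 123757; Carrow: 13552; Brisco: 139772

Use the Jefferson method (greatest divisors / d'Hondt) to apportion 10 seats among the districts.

Arden: 2, Galen: 3, Harke: 2, Carrow: 0, Brisco: 3

Standard divisor 512698/10 ≈ 51269.8; standard quotas: Arden 1.954, Galen 2.641, Harke 2.414, Carrow 0.264, Brisco 2.726.
Rounding down gives 1, 2, 2, 0, 2 = 7 seats, so the divisor must be adjusted.
With modified divisor 43200: modified quotas Arden 2.319, Galen 3.135, Harke 2.865, Carrow 0.314, Brisco 3.235.
Rounding down: Arden 2, Galen 3, Harke 2, Carrow 0, Brisco 3 (total 10).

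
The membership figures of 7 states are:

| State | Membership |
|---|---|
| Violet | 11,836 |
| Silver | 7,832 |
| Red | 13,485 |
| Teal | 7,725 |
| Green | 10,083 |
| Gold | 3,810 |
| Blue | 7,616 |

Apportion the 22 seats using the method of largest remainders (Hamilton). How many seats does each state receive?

Standard divisor: 62387 ÷ 22 ≈ 2835.773.
Standard quotas: Violet 4.1738, Silver 2.7619, Red 4.7553, Teal 2.7241, Green 3.5556, Gold 1.3435, Blue 2.6857.
Lower quotas: Violet 4, Silver 2, Red 4, Teal 2, Green 3, Gold 1, Blue 2 (sum 18, leaving 4 seats).
Remainders in descending order: Silver 0.7619, Red 0.7553, Teal 0.7241, Blue 0.6857, Green 0.5556, Gold 0.3435, Violet 0.1738.
The surplus seats go to Silver, Red, Teal, Blue.

Violet=4; Silver=3; Red=5; Teal=3; Green=3; Gold=1; Blue=3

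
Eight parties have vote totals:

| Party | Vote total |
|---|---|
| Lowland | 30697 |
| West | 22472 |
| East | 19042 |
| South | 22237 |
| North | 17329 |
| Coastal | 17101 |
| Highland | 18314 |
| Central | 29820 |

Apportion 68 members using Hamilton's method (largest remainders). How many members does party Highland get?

The standard divisor is 177012/68 ≈ 2603.118.
Standard quotas: Lowland 11.7924, West 8.6327, East 7.3151, South 8.5424, North 6.6570, Coastal 6.5694, Highland 7.0354, Central 11.4555.
Lower quotas: Lowland 11, West 8, East 7, South 8, North 6, Coastal 6, Highland 7, Central 11 (sum 64, leaving 4 seats).
Remainders in descending order: Lowland 0.7924, North 0.6570, West 0.6327, Coastal 0.5694, South 0.5424, Central 0.4555, East 0.3151, Highland 0.0354.
Largest remainders: Lowland, North, West, Coastal receive the extra seats.
Highland receives 7.

7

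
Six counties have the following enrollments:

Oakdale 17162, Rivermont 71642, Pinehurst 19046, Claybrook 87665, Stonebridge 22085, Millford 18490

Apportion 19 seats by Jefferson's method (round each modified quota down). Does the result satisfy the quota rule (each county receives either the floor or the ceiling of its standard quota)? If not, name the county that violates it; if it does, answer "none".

none

Standard quotas: Oakdale 1.381, Rivermont 5.766, Pinehurst 1.533, Claybrook 7.055, Stonebridge 1.777, Millford 1.488.
Jefferson allocation: Oakdale 1, Rivermont 6, Pinehurst 1, Claybrook 8, Stonebridge 2, Millford 1.
Every allocation lies between the lower and upper quota.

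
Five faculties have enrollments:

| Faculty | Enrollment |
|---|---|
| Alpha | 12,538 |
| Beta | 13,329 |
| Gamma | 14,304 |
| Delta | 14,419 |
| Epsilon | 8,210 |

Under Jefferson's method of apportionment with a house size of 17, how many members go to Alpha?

3

Standard divisor 62800/17 ≈ 3694.118; standard quotas: Alpha 3.394, Beta 3.608, Gamma 3.872, Delta 3.903, Epsilon 2.222.
Rounding down gives 3, 3, 3, 3, 2 = 14 seats, so the divisor must be adjusted.
With modified divisor 3200: modified quotas Alpha 3.918, Beta 4.165, Gamma 4.470, Delta 4.506, Epsilon 2.566.
Rounding down: Alpha 3, Beta 4, Gamma 4, Delta 4, Epsilon 2 (total 17).
Alpha receives 3.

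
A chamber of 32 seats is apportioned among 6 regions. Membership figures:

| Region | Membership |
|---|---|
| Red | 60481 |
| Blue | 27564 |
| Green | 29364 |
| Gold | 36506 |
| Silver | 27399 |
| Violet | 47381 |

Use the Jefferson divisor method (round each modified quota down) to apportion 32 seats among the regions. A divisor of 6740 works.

Red: 8; Blue: 4; Green: 4; Gold: 5; Silver: 4; Violet: 7

With modified divisor 6740: modified quotas Red 8.973, Blue 4.090, Green 4.357, Gold 5.416, Silver 4.065, Violet 7.030.
Rounding down: Red 8, Blue 4, Green 4, Gold 5, Silver 4, Violet 7 (total 32).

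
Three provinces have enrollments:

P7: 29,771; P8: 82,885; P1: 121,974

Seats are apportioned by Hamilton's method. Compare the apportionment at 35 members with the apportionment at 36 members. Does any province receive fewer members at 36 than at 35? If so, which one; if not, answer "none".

P7

At 35 seats: P7 5, P8 12, P1 18.
At 36 seats: P7 4, P8 13, P1 19.
P7 drops from 5 to 4.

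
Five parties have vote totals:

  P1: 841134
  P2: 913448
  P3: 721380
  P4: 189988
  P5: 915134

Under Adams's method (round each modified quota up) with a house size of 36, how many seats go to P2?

9

Standard divisor 3581084/36 ≈ 99474.556; standard quotas: P1 8.456, P2 9.183, P3 7.252, P4 1.910, P5 9.200.
Rounding up gives 9, 10, 8, 2, 10 = 39 seats, so the divisor must be adjusted.
With modified divisor 104100: modified quotas P1 8.080, P2 8.775, P3 6.930, P4 1.825, P5 8.791.
Rounding up: P1 9, P2 9, P3 7, P4 2, P5 9 (total 36).
P2 receives 9.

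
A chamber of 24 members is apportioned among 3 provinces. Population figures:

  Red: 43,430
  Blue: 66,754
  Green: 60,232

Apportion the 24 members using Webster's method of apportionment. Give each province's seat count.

Standard divisor 170416/24 ≈ 7100.667; standard quotas: Red 6.116, Blue 9.401, Green 8.483.
Rounding to the nearest integer gives 6, 9, 8 = 23 seats, so the divisor must be adjusted.
With modified divisor 7060: modified quotas Red 6.152, Blue 9.455, Green 8.531.
Rounding to the nearest integer: Red 6, Blue 9, Green 9 (total 24).

Red 6, Blue 9, Green 9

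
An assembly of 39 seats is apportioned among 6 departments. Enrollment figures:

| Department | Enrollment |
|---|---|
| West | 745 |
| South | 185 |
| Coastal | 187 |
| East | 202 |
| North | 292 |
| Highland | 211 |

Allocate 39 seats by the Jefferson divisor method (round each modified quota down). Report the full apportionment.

West 17, South 4, Coastal 4, East 4, North 6, Highland 4

Standard divisor 1822/39 ≈ 46.718; standard quotas: West 15.947, South 3.960, Coastal 4.003, East 4.324, North 6.250, Highland 4.516.
Rounding down gives 15, 3, 4, 4, 6, 4 = 36 seats, so the divisor must be adjusted.
With modified divisor 43: modified quotas West 17.326, South 4.302, Coastal 4.349, East 4.698, North 6.791, Highland 4.907.
Rounding down: West 17, South 4, Coastal 4, East 4, North 6, Highland 4 (total 39).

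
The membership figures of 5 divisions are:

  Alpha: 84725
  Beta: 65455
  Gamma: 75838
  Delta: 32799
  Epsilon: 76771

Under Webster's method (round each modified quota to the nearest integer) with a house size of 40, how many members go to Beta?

Standard divisor 335588/40 ≈ 8389.7; standard quotas: Alpha 10.099, Beta 7.802, Gamma 9.039, Delta 3.909, Epsilon 9.151.
Rounding to the nearest integer gives Alpha 10, Beta 8, Gamma 9, Delta 4, Epsilon 9 — total 40, matching the house size, so no adjustment is needed.
Beta receives 8.

8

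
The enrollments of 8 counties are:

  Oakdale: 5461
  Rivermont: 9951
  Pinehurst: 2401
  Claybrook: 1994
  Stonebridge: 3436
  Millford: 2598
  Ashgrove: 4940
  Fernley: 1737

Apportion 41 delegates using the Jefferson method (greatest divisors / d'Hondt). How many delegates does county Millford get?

Standard divisor 32518/41 ≈ 793.122; standard quotas: Oakdale 6.885, Rivermont 12.547, Pinehurst 3.027, Claybrook 2.514, Stonebridge 4.332, Millford 3.276, Ashgrove 6.229, Fernley 2.190.
Rounding down gives 6, 12, 3, 2, 4, 3, 6, 2 = 38 seats, so the divisor must be adjusted.
With modified divisor 708: modified quotas Oakdale 7.713, Rivermont 14.055, Pinehurst 3.391, Claybrook 2.816, Stonebridge 4.853, Millford 3.669, Ashgrove 6.977, Fernley 2.453.
Rounding down: Oakdale 7, Rivermont 14, Pinehurst 3, Claybrook 2, Stonebridge 4, Millford 3, Ashgrove 6, Fernley 2 (total 41).
Millford receives 3.

3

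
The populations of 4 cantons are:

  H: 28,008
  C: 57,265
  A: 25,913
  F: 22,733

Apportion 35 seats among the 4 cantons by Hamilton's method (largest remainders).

Total 133919; standard divisor 133919/35 ≈ 3826.257.
Standard quotas: H 7.3199, C 14.9663, A 6.7724, F 5.9413.
Lower quotas: H 7, C 14, A 6, F 5 (sum 32, leaving 3 seats).
Remainders in descending order: C 0.9663, F 0.9413, A 0.7724, H 0.3199.
The surplus seats go to C, F, A.

H=7, C=15, A=7, F=6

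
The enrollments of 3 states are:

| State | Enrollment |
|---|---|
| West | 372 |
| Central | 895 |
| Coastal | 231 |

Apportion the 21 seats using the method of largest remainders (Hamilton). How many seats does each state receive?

West=5, Central=13, Coastal=3

Standard divisor: 1498 ÷ 21 ≈ 71.333.
Standard quotas: West 5.215, Central 12.547, Coastal 3.238.
Lower quotas: West 5, Central 12, Coastal 3 (sum 20, leaving 1 seat).
Remainders in descending order: Central 0.547, Coastal 0.238, West 0.215.
The surplus seat goes to Central.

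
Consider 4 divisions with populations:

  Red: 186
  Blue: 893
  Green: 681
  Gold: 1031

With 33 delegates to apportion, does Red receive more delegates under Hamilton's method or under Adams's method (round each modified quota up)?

Hamilton: Red 2, Blue 11, Green 8, Gold 12.
Adams: Red 3, Blue 10, Green 8, Gold 12.
Red gets 2 under Hamilton and 3 under Adams.

Adams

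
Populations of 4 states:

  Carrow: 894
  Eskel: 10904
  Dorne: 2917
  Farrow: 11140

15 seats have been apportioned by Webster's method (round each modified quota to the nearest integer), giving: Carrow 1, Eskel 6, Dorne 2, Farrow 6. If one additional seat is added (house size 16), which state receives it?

Farrow

Priority for the next seat is population ÷ (current seats + 0.5).
Priorities: Carrow 596.000, Eskel 1677.538, Dorne 1166.800, Farrow 1713.846.
Highest priority: Farrow.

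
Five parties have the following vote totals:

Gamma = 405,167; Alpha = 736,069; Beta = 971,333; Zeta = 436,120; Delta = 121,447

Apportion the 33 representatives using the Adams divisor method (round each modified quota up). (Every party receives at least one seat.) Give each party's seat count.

Gamma: 5, Alpha: 9, Beta: 12, Zeta: 5, Delta: 2

Standard divisor 2670136/33 ≈ 80913.212; standard quotas: Gamma 5.007, Alpha 9.097, Beta 12.005, Zeta 5.390, Delta 1.501.
Rounding up gives 6, 10, 13, 6, 2 = 37 seats, so the divisor must be adjusted.
With modified divisor 87800: modified quotas Gamma 4.615, Alpha 8.383, Beta 11.063, Zeta 4.967, Delta 1.383.
Rounding up: Gamma 5, Alpha 9, Beta 12, Zeta 5, Delta 2 (total 33).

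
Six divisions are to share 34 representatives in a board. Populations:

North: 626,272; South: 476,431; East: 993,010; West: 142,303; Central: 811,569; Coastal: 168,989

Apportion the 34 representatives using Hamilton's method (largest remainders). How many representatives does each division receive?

The standard divisor is 3218574/34 ≈ 94663.941.
Standard quotas: North 6.6157, South 5.0329, East 10.4898, West 1.5032, Central 8.5732, Coastal 1.7851.
Lower quotas: North 6, South 5, East 10, West 1, Central 8, Coastal 1 (sum 31, leaving 3 seats).
Remainders in descending order: Coastal 0.7851, North 0.6157, Central 0.5732, West 0.5032, East 0.4898, South 0.0329.
Largest remainders: Coastal, North, Central receive the extra seats.

North 7; South 5; East 10; West 1; Central 9; Coastal 2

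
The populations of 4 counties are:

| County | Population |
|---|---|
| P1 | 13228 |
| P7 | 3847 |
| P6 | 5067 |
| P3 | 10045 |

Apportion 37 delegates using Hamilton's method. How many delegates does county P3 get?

12

Total 32187; standard divisor 32187/37 ≈ 869.919.
Standard quotas: P1 15.2060, P7 4.4223, P6 5.8247, P3 11.5471.
Lower quotas: P1 15, P7 4, P6 5, P3 11 (sum 35, leaving 2 seats).
Remainders in descending order: P6 0.8247, P3 0.5471, P7 0.4223, P1 0.2060.
Largest remainders: P6, P3 receive the extra seats.
P3 receives 12.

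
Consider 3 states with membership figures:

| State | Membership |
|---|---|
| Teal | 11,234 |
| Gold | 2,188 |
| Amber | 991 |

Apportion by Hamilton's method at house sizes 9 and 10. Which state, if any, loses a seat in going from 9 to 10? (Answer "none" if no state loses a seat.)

At 9 seats: Teal 7, Gold 1, Amber 1.
At 10 seats: Teal 8, Gold 1, Amber 1.
No state's allocation decreased.

none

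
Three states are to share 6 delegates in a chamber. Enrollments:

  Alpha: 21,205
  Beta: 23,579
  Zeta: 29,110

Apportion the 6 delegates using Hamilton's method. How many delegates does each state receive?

Total 73894; standard divisor 73894/6 ≈ 12315.667.
Standard quotas: Alpha 1.7218, Beta 1.9146, Zeta 2.3637.
Lower quotas: Alpha 1, Beta 1, Zeta 2 (sum 4, leaving 2 seats).
Remainders in descending order: Beta 0.9146, Alpha 0.7218, Zeta 0.3637.
Largest remainders: Beta, Alpha receive the extra seats.

Alpha: 2, Beta: 2, Zeta: 2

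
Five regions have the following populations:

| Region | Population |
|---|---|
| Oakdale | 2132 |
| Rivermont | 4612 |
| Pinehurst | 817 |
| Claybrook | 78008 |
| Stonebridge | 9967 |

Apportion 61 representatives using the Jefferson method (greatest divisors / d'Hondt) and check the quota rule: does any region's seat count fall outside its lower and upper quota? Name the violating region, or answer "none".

Claybrook

Standard quotas: Oakdale 1.361, Rivermont 2.945, Pinehurst 0.522, Claybrook 49.808, Stonebridge 6.364.
Jefferson allocation: Oakdale 1, Rivermont 3, Pinehurst 0, Claybrook 51, Stonebridge 6.
Claybrook has quota 49.808 (lower 49, upper 50) but receives 51 — outside the quota interval.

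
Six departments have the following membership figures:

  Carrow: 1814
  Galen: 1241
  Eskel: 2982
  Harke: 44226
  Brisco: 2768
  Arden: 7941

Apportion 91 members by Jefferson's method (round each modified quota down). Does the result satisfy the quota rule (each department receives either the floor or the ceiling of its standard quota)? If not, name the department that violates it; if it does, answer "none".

Harke

Standard quotas: Carrow 2.707, Galen 1.852, Eskel 4.451, Harke 66.007, Brisco 4.131, Arden 11.852.
Jefferson allocation: Carrow 2, Galen 1, Eskel 4, Harke 68, Brisco 4, Arden 12.
Harke has quota 66.007 (lower 66, upper 67) but receives 68 — outside the quota interval.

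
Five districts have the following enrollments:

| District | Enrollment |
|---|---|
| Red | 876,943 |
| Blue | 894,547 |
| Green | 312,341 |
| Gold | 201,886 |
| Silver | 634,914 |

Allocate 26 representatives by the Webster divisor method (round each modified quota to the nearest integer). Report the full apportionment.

Red=8; Blue=8; Green=3; Gold=2; Silver=5

Standard divisor 2920631/26 ≈ 112331.962; standard quotas: Red 7.807, Blue 7.963, Green 2.781, Gold 1.797, Silver 5.652.
Rounding to the nearest integer gives 8, 8, 3, 2, 6 = 27 seats, so the divisor must be adjusted.
With modified divisor 116200: modified quotas Red 7.547, Blue 7.698, Green 2.688, Gold 1.737, Silver 5.464.
Rounding to the nearest integer: Red 8, Blue 8, Green 3, Gold 2, Silver 5 (total 26).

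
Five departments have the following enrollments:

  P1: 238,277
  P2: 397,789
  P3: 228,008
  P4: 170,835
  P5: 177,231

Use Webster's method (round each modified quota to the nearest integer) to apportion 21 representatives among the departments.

Standard divisor 1212140/21 ≈ 57720.952; standard quotas: P1 4.128, P2 6.892, P3 3.950, P4 2.960, P5 3.070.
Rounding to the nearest integer gives P1 4, P2 7, P3 4, P4 3, P5 3 — total 21, matching the house size, so no adjustment is needed.

P1: 4; P2: 7; P3: 4; P4: 3; P5: 3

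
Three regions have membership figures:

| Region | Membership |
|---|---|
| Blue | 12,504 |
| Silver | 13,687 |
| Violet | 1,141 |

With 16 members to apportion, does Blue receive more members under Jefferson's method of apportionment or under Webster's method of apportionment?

Jefferson

Jefferson: Blue 8, Silver 8, Violet 0.
Webster: Blue 7, Silver 8, Violet 1.
Blue gets 8 under Jefferson and 7 under Webster.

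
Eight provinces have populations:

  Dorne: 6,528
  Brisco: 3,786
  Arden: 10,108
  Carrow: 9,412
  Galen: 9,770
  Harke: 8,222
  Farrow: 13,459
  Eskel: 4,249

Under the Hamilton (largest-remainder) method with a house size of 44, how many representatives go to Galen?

7

The standard divisor is 65534/44 ≈ 1489.409.
Standard quotas: Dorne 4.3829, Brisco 2.5419, Arden 6.7866, Carrow 6.3193, Galen 6.5596, Harke 5.5203, Farrow 9.0365, Eskel 2.8528.
Lower quotas: Dorne 4, Brisco 2, Arden 6, Carrow 6, Galen 6, Harke 5, Farrow 9, Eskel 2 (sum 40, leaving 4 seats).
Remainders in descending order: Eskel 0.8528, Arden 0.7866, Galen 0.5596, Brisco 0.5419, Harke 0.5203, Dorne 0.3829, Carrow 0.3193, Farrow 0.0365.
The surplus seats go to Eskel, Arden, Galen, Brisco.
Galen receives 7.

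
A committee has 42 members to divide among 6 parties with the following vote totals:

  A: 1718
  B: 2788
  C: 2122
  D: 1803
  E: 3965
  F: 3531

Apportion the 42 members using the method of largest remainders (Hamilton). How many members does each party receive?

A 5; B 7; C 6; D 5; E 10; F 9

Total 15927; standard divisor 15927/42 ≈ 379.214.
Standard quotas: A 4.530, B 7.352, C 5.596, D 4.755, E 10.456, F 9.311.
Lower quotas: A 4, B 7, C 5, D 4, E 10, F 9 (sum 39, leaving 3 seats).
Remainders in descending order: D 0.755, C 0.596, A 0.530, E 0.456, B 0.352, F 0.311.
The surplus seats go to D, C, A.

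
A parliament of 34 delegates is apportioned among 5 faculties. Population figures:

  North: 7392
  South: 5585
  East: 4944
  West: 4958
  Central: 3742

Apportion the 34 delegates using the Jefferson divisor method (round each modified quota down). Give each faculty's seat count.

North 10, South 7, East 6, West 6, Central 5

Standard divisor 26621/34 ≈ 782.971; standard quotas: North 9.441, South 7.133, East 6.314, West 6.332, Central 4.779.
Rounding down gives 9, 7, 6, 6, 4 = 32 seats, so the divisor must be adjusted.
With modified divisor 720: modified quotas North 10.267, South 7.757, East 6.867, West 6.886, Central 5.197.
Rounding down: North 10, South 7, East 6, West 6, Central 5 (total 34).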